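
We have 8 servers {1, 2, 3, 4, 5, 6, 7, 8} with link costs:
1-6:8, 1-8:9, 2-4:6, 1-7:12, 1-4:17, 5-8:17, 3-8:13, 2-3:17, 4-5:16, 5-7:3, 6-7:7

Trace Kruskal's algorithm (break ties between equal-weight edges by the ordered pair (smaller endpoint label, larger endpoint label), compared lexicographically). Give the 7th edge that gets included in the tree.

Sort edges by weight, then run Kruskal:
5-7 (3): add — endpoints in different components.
2-4 (6): add — endpoints in different components.
6-7 (7): add — endpoints in different components.
1-6 (8): add — endpoints in different components.
1-8 (9): add — endpoints in different components.
1-7 (12): skip — 1 and 7 already connected.
3-8 (13): add — endpoints in different components.
4-5 (16): add — endpoints in different components.
The 7th edge added is 4-5.

4-5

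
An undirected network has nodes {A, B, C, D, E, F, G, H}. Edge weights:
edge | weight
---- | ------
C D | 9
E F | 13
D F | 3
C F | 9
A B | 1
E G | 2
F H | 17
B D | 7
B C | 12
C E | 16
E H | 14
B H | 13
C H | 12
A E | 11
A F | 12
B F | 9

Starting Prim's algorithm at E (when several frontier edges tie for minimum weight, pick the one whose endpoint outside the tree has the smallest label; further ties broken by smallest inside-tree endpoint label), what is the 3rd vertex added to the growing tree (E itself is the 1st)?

A

Prim's algorithm from E:
Step 1: cheapest edge leaving the tree is E G (2); add G.
Step 2: cheapest edge leaving the tree is A E (11); add A.
Step 3: cheapest edge leaving the tree is A B (1); add B.
Step 4: cheapest edge leaving the tree is B D (7); add D.
Step 5: cheapest edge leaving the tree is D F (3); add F.
Step 6: cheapest edge leaving the tree is C D (9); add C.
Step 7: cheapest edge leaving the tree is C H (12); add H.
Vertex order: E, G, A, B, D, F, C, H. The 3rd vertex is A.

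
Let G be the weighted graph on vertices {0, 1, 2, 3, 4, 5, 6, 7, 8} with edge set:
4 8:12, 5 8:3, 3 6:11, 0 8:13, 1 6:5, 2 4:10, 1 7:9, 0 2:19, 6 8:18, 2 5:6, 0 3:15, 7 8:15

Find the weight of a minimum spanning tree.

72

Prim's algorithm from 4:
Step 1: cheapest edge leaving the tree is 2 4 (10); add 2.
Step 2: cheapest edge leaving the tree is 2 5 (6); add 5.
Step 3: cheapest edge leaving the tree is 5 8 (3); add 8.
Step 4: cheapest edge leaving the tree is 0 8 (13); add 0.
Step 5: cheapest edge leaving the tree is 0 3 (15); add 3.
Step 6: cheapest edge leaving the tree is 3 6 (11); add 6.
Step 7: cheapest edge leaving the tree is 1 6 (5); add 1.
Step 8: cheapest edge leaving the tree is 1 7 (9); add 7.
MST edges: 2 4, 2 5, 5 8, 0 8, 0 3, 3 6, 1 6, 1 7; total weight 10+6+3+13+15+11+5+9 = 72.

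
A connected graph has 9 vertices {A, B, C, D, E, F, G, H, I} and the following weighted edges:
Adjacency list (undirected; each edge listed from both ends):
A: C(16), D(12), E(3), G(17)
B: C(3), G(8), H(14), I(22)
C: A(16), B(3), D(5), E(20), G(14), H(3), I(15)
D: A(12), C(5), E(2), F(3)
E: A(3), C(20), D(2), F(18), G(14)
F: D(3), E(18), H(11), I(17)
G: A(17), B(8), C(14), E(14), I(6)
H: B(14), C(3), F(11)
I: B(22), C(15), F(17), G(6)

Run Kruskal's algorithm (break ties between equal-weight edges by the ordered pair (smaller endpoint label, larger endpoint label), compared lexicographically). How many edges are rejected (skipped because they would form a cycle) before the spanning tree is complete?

0

Kruskal: consider edges lightest-first.
D E (2): add — endpoints in different components.
A E (3): add — endpoints in different components.
B C (3): add — endpoints in different components.
C H (3): add — endpoints in different components.
D F (3): add — endpoints in different components.
C D (5): add — endpoints in different components.
G I (6): add — endpoints in different components.
B G (8): add — endpoints in different components.
Edges rejected before the tree was complete: 0.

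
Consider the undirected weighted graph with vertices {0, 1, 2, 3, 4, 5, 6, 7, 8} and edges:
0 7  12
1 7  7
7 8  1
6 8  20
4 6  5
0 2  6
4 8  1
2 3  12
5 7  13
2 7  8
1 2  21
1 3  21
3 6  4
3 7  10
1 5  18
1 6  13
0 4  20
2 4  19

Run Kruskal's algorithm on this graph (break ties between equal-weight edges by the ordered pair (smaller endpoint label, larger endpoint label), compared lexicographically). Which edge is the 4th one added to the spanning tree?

4-6

Kruskal: consider edges lightest-first.
4 8 (1): add — endpoints in different components.
7 8 (1): add — endpoints in different components.
3 6 (4): add — endpoints in different components.
4 6 (5): add — endpoints in different components.
0 2 (6): add — endpoints in different components.
1 7 (7): add — endpoints in different components.
2 7 (8): add — endpoints in different components.
3 7 (10): skip — 3 and 7 already connected.
0 7 (12): skip — 0 and 7 already connected.
2 3 (12): skip — 2 and 3 already connected.
1 6 (13): skip — 1 and 6 already connected.
5 7 (13): add — endpoints in different components.
The 4th edge added is 4 6.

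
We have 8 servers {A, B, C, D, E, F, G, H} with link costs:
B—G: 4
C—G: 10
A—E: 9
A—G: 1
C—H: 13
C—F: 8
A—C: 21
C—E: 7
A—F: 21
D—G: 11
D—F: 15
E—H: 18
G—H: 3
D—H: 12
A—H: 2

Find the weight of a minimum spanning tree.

Sort edges by weight, then run Kruskal:
A—G (1): add — endpoints in different components.
A—H (2): add — endpoints in different components.
G—H (3): skip — G and H already connected.
B—G (4): add — endpoints in different components.
C—E (7): add — endpoints in different components.
C—F (8): add — endpoints in different components.
A—E (9): add — endpoints in different components.
C—G (10): skip — C and G already connected.
D—G (11): add — endpoints in different components.
MST edges: A—G, A—H, B—G, C—E, C—F, A—E, D—G; total weight 1+2+4+7+8+9+11 = 42.

42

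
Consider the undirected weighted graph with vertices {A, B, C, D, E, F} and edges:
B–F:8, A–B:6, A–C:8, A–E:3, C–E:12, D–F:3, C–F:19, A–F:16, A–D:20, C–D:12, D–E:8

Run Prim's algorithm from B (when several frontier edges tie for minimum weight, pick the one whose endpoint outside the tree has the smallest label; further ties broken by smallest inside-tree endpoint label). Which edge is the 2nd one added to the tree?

A-E

Grow the tree from B using Prim:
Step 1: cheapest edge leaving the tree is A–B (6); add A.
Step 2: cheapest edge leaving the tree is A–E (3); add E.
Step 3: cheapest edge leaving the tree is A–C (8); add C.
Step 4: cheapest edge leaving the tree is D–E (8); add D.
Step 5: cheapest edge leaving the tree is D–F (3); add F.
The 2nd edge added is A–E.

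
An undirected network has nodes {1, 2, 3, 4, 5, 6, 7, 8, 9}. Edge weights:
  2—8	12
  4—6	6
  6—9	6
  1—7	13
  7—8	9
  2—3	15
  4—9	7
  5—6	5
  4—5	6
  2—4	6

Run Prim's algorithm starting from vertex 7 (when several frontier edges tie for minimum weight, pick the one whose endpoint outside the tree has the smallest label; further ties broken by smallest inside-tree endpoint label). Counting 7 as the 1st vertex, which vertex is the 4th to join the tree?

4

Prim, starting at 7.
Step 1: frontier [7—8 9, 1—7 13] → take 7—8 (9); add 8.
Step 2: frontier [1—7 13, 2—8 12] → take 2—8 (12); add 2.
Step 3: frontier [2—4 6, 2—3 15, 1—7 13] → take 2—4 (6); add 4.
Step 4: frontier [2—3 15, 4—5 6, 4—6 6, 4—9 7, 1—7 13] → take 4—5 (6); add 5.
Step 5: frontier [2—3 15, 4—6 6, 4—9 7, 5—6 5, 1—7 13] → take 5—6 (5); add 6.
Step 6: frontier [2—3 15, 4—9 7, 6—9 6, 1—7 13] → take 6—9 (6); add 9.
Step 7: frontier [2—3 15, 1—7 13] → take 1—7 (13); add 1.
Step 8: frontier [2—3 15] → take 2—3 (15); add 3.
Vertex order: 7, 8, 2, 4, 5, 6, 9, 1, 3. The 4th vertex is 4.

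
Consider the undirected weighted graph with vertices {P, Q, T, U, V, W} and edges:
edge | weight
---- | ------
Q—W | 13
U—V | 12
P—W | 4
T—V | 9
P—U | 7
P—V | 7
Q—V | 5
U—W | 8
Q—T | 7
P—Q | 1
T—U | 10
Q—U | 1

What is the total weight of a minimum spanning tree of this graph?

Kruskal: consider edges lightest-first.
P—Q (1): add. Components now {P,Q} {V} {U} {W} {T}
Q—U (1): add. Components now {P,Q,U} {V} {W} {T}
P—W (4): add. Components now {P,Q,U,W} {V} {T}
Q—V (5): add. Components now {P,Q,U,V,W} {T}
P—U (7): skip — P and U already connected.
P—V (7): skip — P and V already connected.
Q—T (7): add. Components now {P,Q,T,U,V,W}
MST edges: P—Q, Q—U, P—W, Q—V, Q—T; total weight 1+1+4+5+7 = 18.

18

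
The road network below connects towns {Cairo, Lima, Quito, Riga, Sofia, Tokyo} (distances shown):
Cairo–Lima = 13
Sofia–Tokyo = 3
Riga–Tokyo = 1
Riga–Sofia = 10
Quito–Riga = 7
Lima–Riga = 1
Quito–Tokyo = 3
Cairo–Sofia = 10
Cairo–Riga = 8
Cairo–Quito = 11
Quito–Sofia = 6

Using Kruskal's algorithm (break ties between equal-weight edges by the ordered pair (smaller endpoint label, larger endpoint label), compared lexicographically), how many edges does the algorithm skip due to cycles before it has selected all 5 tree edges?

Kruskal's algorithm — process edges by increasing weight (ties by edge label):
Lima–Riga (1): add. Components now {Cairo} {Tokyo} {Lima,Riga} {Quito} {Sofia}
Riga–Tokyo (1): add. Components now {Cairo} {Lima,Riga,Tokyo} {Quito} {Sofia}
Quito–Tokyo (3): add. Components now {Cairo} {Lima,Quito,Riga,Tokyo} {Sofia}
Sofia–Tokyo (3): add. Components now {Cairo} {Lima,Quito,Riga,Sofia,Tokyo}
Quito–Sofia (6): skip — Quito and Sofia already connected.
Quito–Riga (7): skip — Quito and Riga already connected.
Cairo–Riga (8): add. Components now {Cairo,Lima,Quito,Riga,Sofia,Tokyo}
Edges rejected before the tree was complete: 2.

2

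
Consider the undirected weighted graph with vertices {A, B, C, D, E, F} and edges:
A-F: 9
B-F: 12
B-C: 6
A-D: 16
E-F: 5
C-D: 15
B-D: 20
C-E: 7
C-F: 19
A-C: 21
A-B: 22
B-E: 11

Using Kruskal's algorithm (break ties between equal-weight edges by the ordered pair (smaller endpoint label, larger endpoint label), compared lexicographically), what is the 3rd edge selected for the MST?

Kruskal's algorithm — process edges by increasing weight (ties by edge label):
E-F (5): add. Components now {A} {B} {C} {D} {E,F}
B-C (6): add. Components now {A} {B,C} {D} {E,F}
C-E (7): add. Components now {A} {B,C,E,F} {D}
A-F (9): add. Components now {A,B,C,E,F} {D}
B-E (11): skip — B and E already connected.
B-F (12): skip — B and F already connected.
C-D (15): add. Components now {A,B,C,D,E,F}
The 3rd edge added is C-E.

C-E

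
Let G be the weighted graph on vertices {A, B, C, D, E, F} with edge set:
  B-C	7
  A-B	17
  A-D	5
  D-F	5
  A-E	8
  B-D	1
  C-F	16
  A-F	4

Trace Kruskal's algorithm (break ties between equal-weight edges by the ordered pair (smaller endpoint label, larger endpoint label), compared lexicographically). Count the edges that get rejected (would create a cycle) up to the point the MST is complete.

Kruskal's algorithm — process edges by increasing weight (ties by edge label):
B-D (1): add — endpoints in different components.
A-F (4): add — endpoints in different components.
A-D (5): add — endpoints in different components.
D-F (5): skip — D and F already connected.
B-C (7): add — endpoints in different components.
A-E (8): add — endpoints in different components.
Edges rejected before the tree was complete: 1.

1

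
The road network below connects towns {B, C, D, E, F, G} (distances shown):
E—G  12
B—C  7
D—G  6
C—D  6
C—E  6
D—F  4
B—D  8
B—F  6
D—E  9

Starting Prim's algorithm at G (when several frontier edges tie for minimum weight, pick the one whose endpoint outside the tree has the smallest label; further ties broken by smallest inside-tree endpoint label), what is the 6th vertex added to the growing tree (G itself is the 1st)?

Grow the tree from G using Prim:
Step 1: cheapest edge leaving the tree is D—G (6); add D.
Step 2: cheapest edge leaving the tree is D—F (4); add F.
Step 3: cheapest edge leaving the tree is B—F (6); add B.
Step 4: cheapest edge leaving the tree is C—D (6); add C.
Step 5: cheapest edge leaving the tree is C—E (6); add E.
Vertex order: G, D, F, B, C, E. The 6th vertex is E.

E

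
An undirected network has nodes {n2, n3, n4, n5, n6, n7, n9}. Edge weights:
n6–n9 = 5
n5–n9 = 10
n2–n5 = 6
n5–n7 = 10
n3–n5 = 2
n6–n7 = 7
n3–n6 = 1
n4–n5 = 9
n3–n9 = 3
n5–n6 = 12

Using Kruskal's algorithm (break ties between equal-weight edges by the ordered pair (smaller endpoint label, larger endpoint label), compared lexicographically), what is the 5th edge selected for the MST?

n6-n7

Sort edges by weight, then run Kruskal:
n3–n6 (1): add — endpoints in different components.
n3–n5 (2): add — endpoints in different components.
n3–n9 (3): add — endpoints in different components.
n6–n9 (5): skip — n6 and n9 already connected.
n2–n5 (6): add — endpoints in different components.
n6–n7 (7): add — endpoints in different components.
n4–n5 (9): add — endpoints in different components.
The 5th edge added is n6–n7.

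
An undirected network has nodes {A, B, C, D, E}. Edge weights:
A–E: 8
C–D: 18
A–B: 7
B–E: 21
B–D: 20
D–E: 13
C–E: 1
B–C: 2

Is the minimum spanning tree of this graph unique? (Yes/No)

Yes

Kruskal: consider edges lightest-first.
C–E (1): add. Components now {A} {B} {C,E} {D}
B–C (2): add. Components now {A} {B,C,E} {D}
A–B (7): add. Components now {A,B,C,E} {D}
A–E (8): skip — A and E already connected.
D–E (13): add. Components now {A,B,C,D,E}
Every non-tree edge has weight strictly greater than the heaviest edge on the tree path between its endpoints, so the MST is unique.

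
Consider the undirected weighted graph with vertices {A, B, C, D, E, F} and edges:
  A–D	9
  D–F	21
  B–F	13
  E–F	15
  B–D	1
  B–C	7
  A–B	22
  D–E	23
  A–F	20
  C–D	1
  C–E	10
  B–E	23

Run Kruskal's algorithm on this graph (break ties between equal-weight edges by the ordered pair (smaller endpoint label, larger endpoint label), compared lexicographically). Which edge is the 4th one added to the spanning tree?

C-E

Sort edges by weight, then run Kruskal:
B–D (1): add — endpoints in different components.
C–D (1): add — endpoints in different components.
B–C (7): skip — B and C already connected.
A–D (9): add — endpoints in different components.
C–E (10): add — endpoints in different components.
B–F (13): add — endpoints in different components.
The 4th edge added is C–E.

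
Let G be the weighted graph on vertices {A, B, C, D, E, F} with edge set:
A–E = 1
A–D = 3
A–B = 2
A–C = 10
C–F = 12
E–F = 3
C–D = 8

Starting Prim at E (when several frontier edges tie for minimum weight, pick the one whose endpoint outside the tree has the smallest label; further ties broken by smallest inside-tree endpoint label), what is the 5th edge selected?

C-D

Grow the tree from E using Prim:
Step 1: frontier [A–E 1, E–F 3] → take A–E (1); add A.
Step 2: frontier [A–B 2, A–D 3, A–C 10, E–F 3] → take A–B (2); add B.
Step 3: frontier [A–D 3, A–C 10, E–F 3] → take A–D (3); add D.
Step 4: frontier [A–C 10, C–D 8, E–F 3] → take E–F (3); add F.
Step 5: frontier [A–C 10, C–D 8, C–F 12] → take C–D (8); add C.
The 5th edge added is C–D.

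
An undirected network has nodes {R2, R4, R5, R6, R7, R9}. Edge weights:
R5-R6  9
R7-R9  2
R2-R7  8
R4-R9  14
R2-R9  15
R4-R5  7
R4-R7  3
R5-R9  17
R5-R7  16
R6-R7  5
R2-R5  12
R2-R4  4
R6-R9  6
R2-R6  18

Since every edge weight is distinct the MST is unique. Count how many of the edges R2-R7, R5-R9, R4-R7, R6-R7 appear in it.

2

Kruskal's algorithm — process edges by increasing weight (ties by edge label):
R7-R9 (2): add. Components now {R7,R9} {R6} {R5} {R4} {R2}
R4-R7 (3): add. Components now {R4,R7,R9} {R6} {R5} {R2}
R2-R4 (4): add. Components now {R2,R4,R7,R9} {R6} {R5}
R6-R7 (5): add. Components now {R2,R4,R6,R7,R9} {R5}
R6-R9 (6): skip — R9 and R6 already connected.
R4-R5 (7): add. Components now {R2,R4,R5,R6,R7,R9}
MST edge set: {R7-R9, R4-R7, R2-R4, R6-R7, R4-R5}.
Of the listed edges, {R4-R7, R6-R7} are in the MST → 2.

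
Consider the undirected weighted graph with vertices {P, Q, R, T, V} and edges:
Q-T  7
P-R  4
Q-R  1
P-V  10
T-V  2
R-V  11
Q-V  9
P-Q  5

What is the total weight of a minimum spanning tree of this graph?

14

Kruskal: consider edges lightest-first.
Q-R (1): add — endpoints in different components.
T-V (2): add — endpoints in different components.
P-R (4): add — endpoints in different components.
P-Q (5): skip — P and Q already connected.
Q-T (7): add — endpoints in different components.
MST edges: Q-R, T-V, P-R, Q-T; total weight 1+2+4+7 = 14.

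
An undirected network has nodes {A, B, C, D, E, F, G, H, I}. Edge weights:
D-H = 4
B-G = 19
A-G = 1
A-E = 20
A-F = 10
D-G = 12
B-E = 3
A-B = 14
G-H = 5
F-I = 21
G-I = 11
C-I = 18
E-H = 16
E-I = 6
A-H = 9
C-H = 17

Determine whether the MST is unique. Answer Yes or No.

Yes

Sort edges by weight, then run Kruskal:
A-G (1): add — endpoints in different components.
B-E (3): add — endpoints in different components.
D-H (4): add — endpoints in different components.
G-H (5): add — endpoints in different components.
E-I (6): add — endpoints in different components.
A-H (9): skip — A and H already connected.
A-F (10): add — endpoints in different components.
G-I (11): add — endpoints in different components.
D-G (12): skip — D and G already connected.
A-B (14): skip — A and B already connected.
E-H (16): skip — E and H already connected.
C-H (17): add — endpoints in different components.
Every non-tree edge has weight strictly greater than the heaviest edge on the tree path between its endpoints, so the MST is unique.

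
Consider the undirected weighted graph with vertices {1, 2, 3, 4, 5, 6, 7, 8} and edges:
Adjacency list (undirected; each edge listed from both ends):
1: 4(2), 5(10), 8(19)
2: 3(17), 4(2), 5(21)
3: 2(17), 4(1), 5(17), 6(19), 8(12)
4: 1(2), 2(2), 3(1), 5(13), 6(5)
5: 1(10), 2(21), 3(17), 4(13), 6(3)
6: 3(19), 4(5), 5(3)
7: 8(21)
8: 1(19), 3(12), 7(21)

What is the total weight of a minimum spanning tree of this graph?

46

Prim's algorithm from 8:
Step 1: cheapest edge leaving the tree is 3–8 (12); add 3.
Step 2: cheapest edge leaving the tree is 3–4 (1); add 4.
Step 3: cheapest edge leaving the tree is 1–4 (2); add 1.
Step 4: cheapest edge leaving the tree is 2–4 (2); add 2.
Step 5: cheapest edge leaving the tree is 4–6 (5); add 6.
Step 6: cheapest edge leaving the tree is 5–6 (3); add 5.
Step 7: cheapest edge leaving the tree is 7–8 (21); add 7.
MST edges: 3–8, 3–4, 1–4, 2–4, 4–6, 5–6, 7–8; total weight 12+1+2+2+5+3+21 = 46.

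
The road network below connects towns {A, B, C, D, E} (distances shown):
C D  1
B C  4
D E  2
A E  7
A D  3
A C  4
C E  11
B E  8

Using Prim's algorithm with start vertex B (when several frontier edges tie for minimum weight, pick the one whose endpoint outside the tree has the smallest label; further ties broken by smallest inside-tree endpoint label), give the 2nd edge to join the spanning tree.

C-D

Prim's algorithm from B:
Step 1: cheapest edge leaving the tree is B C (4); add C.
Step 2: cheapest edge leaving the tree is C D (1); add D.
Step 3: cheapest edge leaving the tree is D E (2); add E.
Step 4: cheapest edge leaving the tree is A D (3); add A.
The 2nd edge added is C D.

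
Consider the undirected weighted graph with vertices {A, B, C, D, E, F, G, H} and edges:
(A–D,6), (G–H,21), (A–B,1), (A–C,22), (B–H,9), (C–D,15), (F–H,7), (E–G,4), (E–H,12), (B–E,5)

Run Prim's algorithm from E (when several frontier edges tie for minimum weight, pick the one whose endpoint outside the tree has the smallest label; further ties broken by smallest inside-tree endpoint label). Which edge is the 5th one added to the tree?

B-H

Prim's algorithm from E:
Step 1: cheapest edge leaving the tree is E–G (4); add G.
Step 2: cheapest edge leaving the tree is B–E (5); add B.
Step 3: cheapest edge leaving the tree is A–B (1); add A.
Step 4: cheapest edge leaving the tree is A–D (6); add D.
Step 5: cheapest edge leaving the tree is B–H (9); add H.
Step 6: cheapest edge leaving the tree is F–H (7); add F.
Step 7: cheapest edge leaving the tree is C–D (15); add C.
The 5th edge added is B–H.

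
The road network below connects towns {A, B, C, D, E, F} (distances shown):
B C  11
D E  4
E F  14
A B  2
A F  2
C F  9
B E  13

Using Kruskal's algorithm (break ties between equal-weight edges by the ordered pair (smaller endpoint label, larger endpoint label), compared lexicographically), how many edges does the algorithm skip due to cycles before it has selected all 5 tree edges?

1

Sort edges by weight, then run Kruskal:
A B (2): add — endpoints in different components.
A F (2): add — endpoints in different components.
D E (4): add — endpoints in different components.
C F (9): add — endpoints in different components.
B C (11): skip — B and C already connected.
B E (13): add — endpoints in different components.
Edges rejected before the tree was complete: 1.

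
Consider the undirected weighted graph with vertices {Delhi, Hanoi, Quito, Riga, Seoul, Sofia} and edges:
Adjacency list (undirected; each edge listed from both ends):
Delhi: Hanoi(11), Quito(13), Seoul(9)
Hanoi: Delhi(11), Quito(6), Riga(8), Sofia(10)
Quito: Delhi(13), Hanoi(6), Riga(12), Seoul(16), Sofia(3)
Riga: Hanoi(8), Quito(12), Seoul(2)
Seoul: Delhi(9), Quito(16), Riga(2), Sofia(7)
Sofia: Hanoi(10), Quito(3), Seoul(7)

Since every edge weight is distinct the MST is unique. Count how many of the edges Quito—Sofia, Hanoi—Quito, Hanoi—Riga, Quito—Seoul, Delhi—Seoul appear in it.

3

Kruskal: consider edges lightest-first.
Riga—Seoul (2): add. Components now {Delhi} {Sofia} {Hanoi} {Quito} {Riga,Seoul}
Quito—Sofia (3): add. Components now {Delhi} {Quito,Sofia} {Hanoi} {Riga,Seoul}
Hanoi—Quito (6): add. Components now {Delhi} {Hanoi,Quito,Sofia} {Riga,Seoul}
Seoul—Sofia (7): add. Components now {Delhi} {Hanoi,Quito,Riga,Seoul,Sofia}
Hanoi—Riga (8): skip — Hanoi and Riga already connected.
Delhi—Seoul (9): add. Components now {Delhi,Hanoi,Quito,Riga,Seoul,Sofia}
MST edge set: {Riga—Seoul, Quito—Sofia, Hanoi—Quito, Seoul—Sofia, Delhi—Seoul}.
Of the listed edges, {Quito—Sofia, Hanoi—Quito, Delhi—Seoul} are in the MST → 3.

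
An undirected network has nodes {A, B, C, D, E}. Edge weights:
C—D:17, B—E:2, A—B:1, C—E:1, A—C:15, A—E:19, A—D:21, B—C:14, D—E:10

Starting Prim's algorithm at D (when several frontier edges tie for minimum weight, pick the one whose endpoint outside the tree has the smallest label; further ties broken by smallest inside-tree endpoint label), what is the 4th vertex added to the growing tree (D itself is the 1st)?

Prim's algorithm from D:
Step 1: frontier [D—E 10, C—D 17, A—D 21] → take D—E (10); add E.
Step 2: frontier [C—D 17, A—D 21, C—E 1, B—E 2, A—E 19] → take C—E (1); add C.
Step 3: frontier [B—C 14, A—C 15, A—D 21, B—E 2, A—E 19] → take B—E (2); add B.
Step 4: frontier [A—B 1, A—C 15, A—D 21, A—E 19] → take A—B (1); add A.
Vertex order: D, E, C, B, A. The 4th vertex is B.

B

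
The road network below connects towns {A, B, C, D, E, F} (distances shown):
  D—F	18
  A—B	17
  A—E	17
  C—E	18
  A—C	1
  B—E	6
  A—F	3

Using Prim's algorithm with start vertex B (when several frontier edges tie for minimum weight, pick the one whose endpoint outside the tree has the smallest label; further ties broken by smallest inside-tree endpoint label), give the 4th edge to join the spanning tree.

Prim's algorithm from B:
Step 1: cheapest edge leaving the tree is B—E (6); add E.
Step 2: cheapest edge leaving the tree is A—B (17); add A.
Step 3: cheapest edge leaving the tree is A—C (1); add C.
Step 4: cheapest edge leaving the tree is A—F (3); add F.
Step 5: cheapest edge leaving the tree is D—F (18); add D.
The 4th edge added is A—F.

A-F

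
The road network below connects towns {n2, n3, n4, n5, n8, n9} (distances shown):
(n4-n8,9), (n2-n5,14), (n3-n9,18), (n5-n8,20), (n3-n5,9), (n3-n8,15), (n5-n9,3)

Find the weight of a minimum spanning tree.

Kruskal: consider edges lightest-first.
n5-n9 (3): add — endpoints in different components.
n3-n5 (9): add — endpoints in different components.
n4-n8 (9): add — endpoints in different components.
n2-n5 (14): add — endpoints in different components.
n3-n8 (15): add — endpoints in different components.
MST edges: n5-n9, n3-n5, n4-n8, n2-n5, n3-n8; total weight 3+9+9+14+15 = 50.

50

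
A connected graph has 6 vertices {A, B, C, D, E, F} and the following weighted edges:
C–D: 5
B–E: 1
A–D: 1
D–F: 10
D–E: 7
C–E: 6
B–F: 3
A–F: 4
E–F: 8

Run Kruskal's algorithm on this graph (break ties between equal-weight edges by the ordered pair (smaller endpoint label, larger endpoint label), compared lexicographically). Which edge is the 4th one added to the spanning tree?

Kruskal: consider edges lightest-first.
A–D (1): add — endpoints in different components.
B–E (1): add — endpoints in different components.
B–F (3): add — endpoints in different components.
A–F (4): add — endpoints in different components.
C–D (5): add — endpoints in different components.
The 4th edge added is A–F.

A-F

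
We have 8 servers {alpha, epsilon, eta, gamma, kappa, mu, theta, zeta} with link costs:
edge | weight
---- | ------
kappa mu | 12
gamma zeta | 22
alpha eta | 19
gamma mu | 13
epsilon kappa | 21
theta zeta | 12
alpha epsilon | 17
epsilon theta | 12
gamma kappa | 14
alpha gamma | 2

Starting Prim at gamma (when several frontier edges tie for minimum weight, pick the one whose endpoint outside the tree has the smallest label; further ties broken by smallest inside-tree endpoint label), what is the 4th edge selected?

Prim, starting at gamma.
Step 1: frontier [alpha gamma 2, gamma mu 13, gamma kappa 14, gamma zeta 22] → take alpha gamma (2); add alpha.
Step 2: frontier [alpha epsilon 17, alpha eta 19, gamma mu 13, gamma kappa 14, gamma zeta 22] → take gamma mu (13); add mu.
Step 3: frontier [alpha epsilon 17, alpha eta 19, gamma kappa 14, gamma zeta 22, kappa mu 12] → take kappa mu (12); add kappa.
Step 4: frontier [alpha epsilon 17, alpha eta 19, gamma zeta 22, epsilon kappa 21] → take alpha epsilon (17); add epsilon.
Step 5: frontier [alpha eta 19, epsilon theta 12, gamma zeta 22] → take epsilon theta (12); add theta.
Step 6: frontier [alpha eta 19, gamma zeta 22, theta zeta 12] → take theta zeta (12); add zeta.
Step 7: frontier [alpha eta 19] → take alpha eta (19); add eta.
The 4th edge added is alpha epsilon.

alpha-epsilon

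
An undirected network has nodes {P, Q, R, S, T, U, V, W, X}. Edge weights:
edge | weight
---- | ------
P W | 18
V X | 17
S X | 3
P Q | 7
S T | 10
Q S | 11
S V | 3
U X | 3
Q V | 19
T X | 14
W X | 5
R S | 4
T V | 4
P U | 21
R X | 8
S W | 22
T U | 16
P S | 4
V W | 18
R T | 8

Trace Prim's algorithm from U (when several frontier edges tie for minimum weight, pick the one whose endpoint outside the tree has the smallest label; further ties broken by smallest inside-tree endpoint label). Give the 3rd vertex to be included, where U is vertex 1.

Prim's algorithm from U:
Step 1: cheapest edge leaving the tree is U X (3); add X.
Step 2: cheapest edge leaving the tree is S X (3); add S.
Step 3: cheapest edge leaving the tree is S V (3); add V.
Step 4: cheapest edge leaving the tree is P S (4); add P.
Step 5: cheapest edge leaving the tree is R S (4); add R.
Step 6: cheapest edge leaving the tree is T V (4); add T.
Step 7: cheapest edge leaving the tree is W X (5); add W.
Step 8: cheapest edge leaving the tree is P Q (7); add Q.
Vertex order: U, X, S, V, P, R, T, W, Q. The 3rd vertex is S.

S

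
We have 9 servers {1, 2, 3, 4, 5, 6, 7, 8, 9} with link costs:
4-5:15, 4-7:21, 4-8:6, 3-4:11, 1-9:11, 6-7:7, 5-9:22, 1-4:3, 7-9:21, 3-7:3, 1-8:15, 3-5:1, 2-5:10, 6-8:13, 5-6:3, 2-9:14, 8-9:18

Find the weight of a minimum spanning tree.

48

Prim's algorithm from 1:
Step 1: cheapest edge leaving the tree is 1-4 (3); add 4.
Step 2: cheapest edge leaving the tree is 4-8 (6); add 8.
Step 3: cheapest edge leaving the tree is 3-4 (11); add 3.
Step 4: cheapest edge leaving the tree is 3-5 (1); add 5.
Step 5: cheapest edge leaving the tree is 5-6 (3); add 6.
Step 6: cheapest edge leaving the tree is 3-7 (3); add 7.
Step 7: cheapest edge leaving the tree is 2-5 (10); add 2.
Step 8: cheapest edge leaving the tree is 1-9 (11); add 9.
MST edges: 1-4, 4-8, 3-4, 3-5, 5-6, 3-7, 2-5, 1-9; total weight 3+6+11+1+3+3+10+11 = 48.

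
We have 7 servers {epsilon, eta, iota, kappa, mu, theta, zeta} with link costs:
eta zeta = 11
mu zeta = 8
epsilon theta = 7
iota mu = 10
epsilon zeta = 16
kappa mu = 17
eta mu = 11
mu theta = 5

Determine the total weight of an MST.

Kruskal's algorithm — process edges by increasing weight (ties by edge label):
mu theta (5): add. Components now {eta} {epsilon} {zeta} {kappa} {iota} {mu,theta}
epsilon theta (7): add. Components now {eta} {epsilon,mu,theta} {zeta} {kappa} {iota}
mu zeta (8): add. Components now {eta} {epsilon,mu,theta,zeta} {kappa} {iota}
iota mu (10): add. Components now {eta} {epsilon,iota,mu,theta,zeta} {kappa}
eta mu (11): add. Components now {epsilon,eta,iota,mu,theta,zeta} {kappa}
eta zeta (11): skip — eta and zeta already connected.
epsilon zeta (16): skip — epsilon and zeta already connected.
kappa mu (17): add. Components now {epsilon,eta,iota,kappa,mu,theta,zeta}
MST edges: mu theta, epsilon theta, mu zeta, iota mu, eta mu, kappa mu; total weight 5+7+8+10+11+17 = 58.

58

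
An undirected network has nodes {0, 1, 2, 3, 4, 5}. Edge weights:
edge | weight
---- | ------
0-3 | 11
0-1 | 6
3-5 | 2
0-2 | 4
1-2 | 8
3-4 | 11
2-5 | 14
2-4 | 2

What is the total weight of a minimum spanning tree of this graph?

Grow the tree from 3 using Prim:
Step 1: cheapest edge leaving the tree is 3-5 (2); add 5.
Step 2: cheapest edge leaving the tree is 0-3 (11); add 0.
Step 3: cheapest edge leaving the tree is 0-2 (4); add 2.
Step 4: cheapest edge leaving the tree is 2-4 (2); add 4.
Step 5: cheapest edge leaving the tree is 0-1 (6); add 1.
MST edges: 3-5, 0-3, 0-2, 2-4, 0-1; total weight 2+11+4+2+6 = 25.

25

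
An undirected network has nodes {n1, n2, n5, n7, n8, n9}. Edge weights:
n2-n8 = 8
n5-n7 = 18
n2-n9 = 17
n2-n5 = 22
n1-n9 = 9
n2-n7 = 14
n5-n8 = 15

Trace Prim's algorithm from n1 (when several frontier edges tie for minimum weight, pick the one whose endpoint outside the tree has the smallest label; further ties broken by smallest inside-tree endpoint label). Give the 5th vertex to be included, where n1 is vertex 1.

Prim, starting at n1.
Step 1: cheapest edge leaving the tree is n1-n9 (9); add n9.
Step 2: cheapest edge leaving the tree is n2-n9 (17); add n2.
Step 3: cheapest edge leaving the tree is n2-n8 (8); add n8.
Step 4: cheapest edge leaving the tree is n2-n7 (14); add n7.
Step 5: cheapest edge leaving the tree is n5-n8 (15); add n5.
Vertex order: n1, n9, n2, n8, n7, n5. The 5th vertex is n7.

n7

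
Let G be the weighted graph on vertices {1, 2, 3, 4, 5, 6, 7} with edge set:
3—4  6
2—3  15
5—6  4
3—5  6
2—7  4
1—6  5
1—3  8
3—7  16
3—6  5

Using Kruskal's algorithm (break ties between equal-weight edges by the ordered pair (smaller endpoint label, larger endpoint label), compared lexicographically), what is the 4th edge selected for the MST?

Kruskal's algorithm — process edges by increasing weight (ties by edge label):
2—7 (4): add — endpoints in different components.
5—6 (4): add — endpoints in different components.
1—6 (5): add — endpoints in different components.
3—6 (5): add — endpoints in different components.
3—4 (6): add — endpoints in different components.
3—5 (6): skip — 3 and 5 already connected.
1—3 (8): skip — 1 and 3 already connected.
2—3 (15): add — endpoints in different components.
The 4th edge added is 3—6.

3-6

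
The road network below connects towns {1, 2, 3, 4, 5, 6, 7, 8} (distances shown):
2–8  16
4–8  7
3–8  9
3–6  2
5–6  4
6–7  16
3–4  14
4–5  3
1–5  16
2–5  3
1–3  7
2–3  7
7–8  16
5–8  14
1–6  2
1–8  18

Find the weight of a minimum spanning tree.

37

Sort edges by weight, then run Kruskal:
1–6 (2): add — endpoints in different components.
3–6 (2): add — endpoints in different components.
2–5 (3): add — endpoints in different components.
4–5 (3): add — endpoints in different components.
5–6 (4): add — endpoints in different components.
1–3 (7): skip — 1 and 3 already connected.
2–3 (7): skip — 2 and 3 already connected.
4–8 (7): add — endpoints in different components.
3–8 (9): skip — 3 and 8 already connected.
3–4 (14): skip — 3 and 4 already connected.
5–8 (14): skip — 5 and 8 already connected.
1–5 (16): skip — 1 and 5 already connected.
2–8 (16): skip — 2 and 8 already connected.
6–7 (16): add — endpoints in different components.
MST edges: 1–6, 3–6, 2–5, 4–5, 5–6, 4–8, 6–7; total weight 2+2+3+3+4+7+16 = 37.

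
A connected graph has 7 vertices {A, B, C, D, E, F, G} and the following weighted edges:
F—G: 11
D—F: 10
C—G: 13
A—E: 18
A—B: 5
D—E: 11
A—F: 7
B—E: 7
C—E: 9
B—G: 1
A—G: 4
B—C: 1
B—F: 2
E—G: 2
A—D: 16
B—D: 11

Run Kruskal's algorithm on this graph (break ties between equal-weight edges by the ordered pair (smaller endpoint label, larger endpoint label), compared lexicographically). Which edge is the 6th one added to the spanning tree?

Sort edges by weight, then run Kruskal:
B—C (1): add. Components now {A} {B,C} {D} {E} {F} {G}
B—G (1): add. Components now {A} {B,C,G} {D} {E} {F}
B—F (2): add. Components now {A} {B,C,F,G} {D} {E}
E—G (2): add. Components now {A} {B,C,E,F,G} {D}
A—G (4): add. Components now {A,B,C,E,F,G} {D}
A—B (5): skip — A and B already connected.
A—F (7): skip — A and F already connected.
B—E (7): skip — B and E already connected.
C—E (9): skip — C and E already connected.
D—F (10): add. Components now {A,B,C,D,E,F,G}
The 6th edge added is D—F.

D-F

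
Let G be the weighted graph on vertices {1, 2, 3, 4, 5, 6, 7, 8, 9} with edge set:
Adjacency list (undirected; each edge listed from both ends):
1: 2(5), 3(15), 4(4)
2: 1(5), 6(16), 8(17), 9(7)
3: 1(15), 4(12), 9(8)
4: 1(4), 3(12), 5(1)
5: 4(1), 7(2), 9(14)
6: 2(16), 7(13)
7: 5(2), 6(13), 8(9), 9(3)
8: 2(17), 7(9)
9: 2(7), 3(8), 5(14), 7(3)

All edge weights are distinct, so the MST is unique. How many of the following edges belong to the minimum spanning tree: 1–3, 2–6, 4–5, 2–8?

Kruskal's algorithm — process edges by increasing weight (ties by edge label):
4–5 (1): add — endpoints in different components.
5–7 (2): add — endpoints in different components.
7–9 (3): add — endpoints in different components.
1–4 (4): add — endpoints in different components.
1–2 (5): add — endpoints in different components.
2–9 (7): skip — 2 and 9 already connected.
3–9 (8): add — endpoints in different components.
7–8 (9): add — endpoints in different components.
3–4 (12): skip — 3 and 4 already connected.
6–7 (13): add — endpoints in different components.
MST edge set: {4–5, 5–7, 7–9, 1–4, 1–2, 3–9, 7–8, 6–7}.
Of the listed edges, {4–5} are in the MST → 1.

1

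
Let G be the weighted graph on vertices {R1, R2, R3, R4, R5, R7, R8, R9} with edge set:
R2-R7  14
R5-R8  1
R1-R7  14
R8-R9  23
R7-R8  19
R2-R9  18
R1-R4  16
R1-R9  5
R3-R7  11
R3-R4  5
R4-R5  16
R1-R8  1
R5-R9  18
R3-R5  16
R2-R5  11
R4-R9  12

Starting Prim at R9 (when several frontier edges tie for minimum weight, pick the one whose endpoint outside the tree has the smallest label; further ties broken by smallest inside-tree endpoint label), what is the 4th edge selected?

Prim's algorithm from R9:
Step 1: cheapest edge leaving the tree is R1-R9 (5); add R1.
Step 2: cheapest edge leaving the tree is R1-R8 (1); add R8.
Step 3: cheapest edge leaving the tree is R5-R8 (1); add R5.
Step 4: cheapest edge leaving the tree is R2-R5 (11); add R2.
Step 5: cheapest edge leaving the tree is R4-R9 (12); add R4.
Step 6: cheapest edge leaving the tree is R3-R4 (5); add R3.
Step 7: cheapest edge leaving the tree is R3-R7 (11); add R7.
The 4th edge added is R2-R5.

R2-R5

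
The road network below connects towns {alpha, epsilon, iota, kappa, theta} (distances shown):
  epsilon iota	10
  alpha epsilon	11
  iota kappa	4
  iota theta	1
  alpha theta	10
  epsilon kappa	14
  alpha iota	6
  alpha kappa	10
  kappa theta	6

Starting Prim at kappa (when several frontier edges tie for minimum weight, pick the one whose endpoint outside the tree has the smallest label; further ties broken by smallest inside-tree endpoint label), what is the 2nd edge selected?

Prim, starting at kappa.
Step 1: cheapest edge leaving the tree is iota kappa (4); add iota.
Step 2: cheapest edge leaving the tree is iota theta (1); add theta.
Step 3: cheapest edge leaving the tree is alpha iota (6); add alpha.
Step 4: cheapest edge leaving the tree is epsilon iota (10); add epsilon.
The 2nd edge added is iota theta.

iota-theta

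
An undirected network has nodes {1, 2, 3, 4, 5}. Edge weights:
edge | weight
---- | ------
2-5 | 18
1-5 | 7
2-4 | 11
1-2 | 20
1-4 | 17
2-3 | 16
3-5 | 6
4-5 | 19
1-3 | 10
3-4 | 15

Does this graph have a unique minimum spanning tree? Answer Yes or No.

Yes

Kruskal's algorithm — process edges by increasing weight (ties by edge label):
3-5 (6): add — endpoints in different components.
1-5 (7): add — endpoints in different components.
1-3 (10): skip — 1 and 3 already connected.
2-4 (11): add — endpoints in different components.
3-4 (15): add — endpoints in different components.
Every non-tree edge has weight strictly greater than the heaviest edge on the tree path between its endpoints, so the MST is unique.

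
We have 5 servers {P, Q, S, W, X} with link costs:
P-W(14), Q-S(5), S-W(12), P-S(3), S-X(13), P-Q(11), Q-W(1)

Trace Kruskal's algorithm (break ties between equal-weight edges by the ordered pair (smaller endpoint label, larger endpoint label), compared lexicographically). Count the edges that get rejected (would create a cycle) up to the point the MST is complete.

2

Kruskal's algorithm — process edges by increasing weight (ties by edge label):
Q-W (1): add. Components now {Q,W} {S} {P} {X}
P-S (3): add. Components now {Q,W} {P,S} {X}
Q-S (5): add. Components now {P,Q,S,W} {X}
P-Q (11): skip — Q and P already connected.
S-W (12): skip — S and W already connected.
S-X (13): add. Components now {P,Q,S,W,X}
Edges rejected before the tree was complete: 2.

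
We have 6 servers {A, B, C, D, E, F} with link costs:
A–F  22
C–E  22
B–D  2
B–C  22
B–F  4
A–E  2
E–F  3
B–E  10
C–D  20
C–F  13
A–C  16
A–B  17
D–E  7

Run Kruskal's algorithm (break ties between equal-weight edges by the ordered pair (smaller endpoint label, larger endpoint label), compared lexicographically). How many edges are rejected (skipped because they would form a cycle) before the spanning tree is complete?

2

Sort edges by weight, then run Kruskal:
A–E (2): add — endpoints in different components.
B–D (2): add — endpoints in different components.
E–F (3): add — endpoints in different components.
B–F (4): add — endpoints in different components.
D–E (7): skip — D and E already connected.
B–E (10): skip — B and E already connected.
C–F (13): add — endpoints in different components.
Edges rejected before the tree was complete: 2.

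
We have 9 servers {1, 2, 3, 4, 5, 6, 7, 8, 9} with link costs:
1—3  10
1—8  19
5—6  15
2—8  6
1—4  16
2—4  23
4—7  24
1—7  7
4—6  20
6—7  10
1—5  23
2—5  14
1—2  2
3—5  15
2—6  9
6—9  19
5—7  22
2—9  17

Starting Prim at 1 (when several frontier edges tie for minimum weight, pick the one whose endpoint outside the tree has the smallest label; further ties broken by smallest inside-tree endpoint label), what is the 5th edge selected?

Prim, starting at 1.
Step 1: cheapest edge leaving the tree is 1—2 (2); add 2.
Step 2: cheapest edge leaving the tree is 2—8 (6); add 8.
Step 3: cheapest edge leaving the tree is 1—7 (7); add 7.
Step 4: cheapest edge leaving the tree is 2—6 (9); add 6.
Step 5: cheapest edge leaving the tree is 1—3 (10); add 3.
Step 6: cheapest edge leaving the tree is 2—5 (14); add 5.
Step 7: cheapest edge leaving the tree is 1—4 (16); add 4.
Step 8: cheapest edge leaving the tree is 2—9 (17); add 9.
The 5th edge added is 1—3.

1-3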